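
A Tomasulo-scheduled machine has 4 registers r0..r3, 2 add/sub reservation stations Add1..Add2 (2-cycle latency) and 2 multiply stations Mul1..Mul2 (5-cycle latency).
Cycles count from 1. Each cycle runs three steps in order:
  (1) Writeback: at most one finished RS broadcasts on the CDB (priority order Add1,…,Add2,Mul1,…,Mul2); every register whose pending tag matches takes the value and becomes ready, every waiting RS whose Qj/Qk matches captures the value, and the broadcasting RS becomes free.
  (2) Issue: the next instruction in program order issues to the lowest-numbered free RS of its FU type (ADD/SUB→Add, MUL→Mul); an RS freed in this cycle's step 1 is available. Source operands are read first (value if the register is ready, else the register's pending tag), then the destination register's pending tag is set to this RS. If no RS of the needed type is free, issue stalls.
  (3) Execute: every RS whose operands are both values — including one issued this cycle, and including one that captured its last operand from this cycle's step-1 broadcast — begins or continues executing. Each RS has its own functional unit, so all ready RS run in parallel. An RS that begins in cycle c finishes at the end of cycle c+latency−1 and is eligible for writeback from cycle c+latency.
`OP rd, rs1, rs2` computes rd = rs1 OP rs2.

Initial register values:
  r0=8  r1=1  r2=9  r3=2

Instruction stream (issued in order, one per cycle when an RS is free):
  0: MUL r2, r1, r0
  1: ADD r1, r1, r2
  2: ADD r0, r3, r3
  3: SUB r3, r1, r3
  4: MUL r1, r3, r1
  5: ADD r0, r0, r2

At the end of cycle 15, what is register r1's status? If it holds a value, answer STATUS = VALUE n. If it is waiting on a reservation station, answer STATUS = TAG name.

  c1: issue MUL r2<-Mul1  regs: r0:8,r1:1,r2:Mul1,r3:2
  c2: issue ADD r1<-Add1  regs: r0:8,r1:Add1,r2:Mul1,r3:2
  c3: issue ADD r0<-Add2  regs: r0:Add2,r1:Add1,r2:Mul1,r3:2
  c4: stall  regs: r0:Add2,r1:Add1,r2:Mul1,r3:2
  c5: CDB Add2=4; issue SUB r3<-Add2  regs: r0:4,r1:Add1,r2:Mul1,r3:Add2
  c6: CDB Mul1=8; issue MUL r1<-Mul1  regs: r0:4,r1:Mul1,r2:8,r3:Add2
  c7: stall  regs: r0:4,r1:Mul1,r2:8,r3:Add2
  c8: CDB Add1=9; issue ADD r0<-Add1  regs: r0:Add1,r1:Mul1,r2:8,r3:Add2
  c9: -  regs: r0:Add1,r1:Mul1,r2:8,r3:Add2
  c10: CDB Add1=12  regs: r0:12,r1:Mul1,r2:8,r3:Add2
  c11: CDB Add2=7  regs: r0:12,r1:Mul1,r2:8,r3:7
  c12: -  regs: r0:12,r1:Mul1,r2:8,r3:7
  c13: -  regs: r0:12,r1:Mul1,r2:8,r3:7
  c14: -  regs: r0:12,r1:Mul1,r2:8,r3:7
  c15: -  regs: r0:12,r1:Mul1,r2:8,r3:7

STATUS = TAG Mul1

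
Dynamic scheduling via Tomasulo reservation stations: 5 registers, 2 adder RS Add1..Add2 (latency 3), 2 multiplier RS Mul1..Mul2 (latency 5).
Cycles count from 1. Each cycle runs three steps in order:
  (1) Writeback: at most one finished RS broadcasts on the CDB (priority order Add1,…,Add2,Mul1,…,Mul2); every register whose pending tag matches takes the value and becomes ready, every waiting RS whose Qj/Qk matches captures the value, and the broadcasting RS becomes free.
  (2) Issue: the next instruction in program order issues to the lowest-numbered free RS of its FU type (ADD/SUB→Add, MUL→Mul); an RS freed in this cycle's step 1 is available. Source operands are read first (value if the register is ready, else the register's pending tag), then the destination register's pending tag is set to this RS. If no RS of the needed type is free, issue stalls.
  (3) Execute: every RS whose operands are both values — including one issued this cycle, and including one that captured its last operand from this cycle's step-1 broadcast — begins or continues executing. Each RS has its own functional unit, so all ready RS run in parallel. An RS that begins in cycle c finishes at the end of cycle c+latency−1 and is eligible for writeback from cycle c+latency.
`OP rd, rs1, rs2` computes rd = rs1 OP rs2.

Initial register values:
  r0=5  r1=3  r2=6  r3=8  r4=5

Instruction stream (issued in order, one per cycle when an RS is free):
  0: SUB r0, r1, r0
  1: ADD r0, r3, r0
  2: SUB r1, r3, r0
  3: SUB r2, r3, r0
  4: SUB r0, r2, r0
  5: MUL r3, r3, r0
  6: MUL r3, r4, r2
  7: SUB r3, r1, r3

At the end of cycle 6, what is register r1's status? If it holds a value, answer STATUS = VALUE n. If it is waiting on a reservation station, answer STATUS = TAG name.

cycle 1: issue SUB r0<-Add1 // r0:Add1,r1:3,r2:6,r3:8,r4:5
cycle 2: issue ADD r0<-Add2 // r0:Add2,r1:3,r2:6,r3:8,r4:5
cycle 3: stall // r0:Add2,r1:3,r2:6,r3:8,r4:5
cycle 4: CDB Add1=-2; issue SUB r1<-Add1 // r0:Add2,r1:Add1,r2:6,r3:8,r4:5
cycle 5: stall // r0:Add2,r1:Add1,r2:6,r3:8,r4:5
cycle 6: stall // r0:Add2,r1:Add1,r2:6,r3:8,r4:5

STATUS = TAG Add1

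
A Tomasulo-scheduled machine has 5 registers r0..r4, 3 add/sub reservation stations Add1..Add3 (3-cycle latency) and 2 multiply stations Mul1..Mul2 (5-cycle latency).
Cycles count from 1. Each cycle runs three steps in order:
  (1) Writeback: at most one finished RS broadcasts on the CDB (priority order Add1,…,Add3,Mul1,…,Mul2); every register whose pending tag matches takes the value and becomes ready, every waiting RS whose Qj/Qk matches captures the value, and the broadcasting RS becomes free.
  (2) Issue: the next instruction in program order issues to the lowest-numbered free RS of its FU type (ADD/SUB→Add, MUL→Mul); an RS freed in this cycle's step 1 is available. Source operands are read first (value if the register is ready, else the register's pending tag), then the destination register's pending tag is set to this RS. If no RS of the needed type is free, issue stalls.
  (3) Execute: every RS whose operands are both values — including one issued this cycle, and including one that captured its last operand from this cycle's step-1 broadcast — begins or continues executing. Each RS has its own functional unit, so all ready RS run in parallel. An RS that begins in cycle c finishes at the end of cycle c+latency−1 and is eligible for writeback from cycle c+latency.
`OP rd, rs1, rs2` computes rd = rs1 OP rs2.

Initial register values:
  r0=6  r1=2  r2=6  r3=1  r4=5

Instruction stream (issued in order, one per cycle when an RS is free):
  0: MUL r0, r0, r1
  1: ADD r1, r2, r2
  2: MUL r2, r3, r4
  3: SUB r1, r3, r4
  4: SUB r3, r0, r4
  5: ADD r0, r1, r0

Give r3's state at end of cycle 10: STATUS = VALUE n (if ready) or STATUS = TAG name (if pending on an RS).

STATUS = VALUE 7

cycle 1: issue MUL r0<-Mul1 // r0:Mul1,r1:2,r2:6,r3:1,r4:5
cycle 2: issue ADD r1<-Add1 // r0:Mul1,r1:Add1,r2:6,r3:1,r4:5
cycle 3: issue MUL r2<-Mul2 // r0:Mul1,r1:Add1,r2:Mul2,r3:1,r4:5
cycle 4: issue SUB r1<-Add2 // r0:Mul1,r1:Add2,r2:Mul2,r3:1,r4:5
cycle 5: CDB Add1=12; issue SUB r3<-Add1 // r0:Mul1,r1:Add2,r2:Mul2,r3:Add1,r4:5
cycle 6: CDB Mul1=12; issue ADD r0<-Add3 // r0:Add3,r1:Add2,r2:Mul2,r3:Add1,r4:5
cycle 7: CDB Add2=-4 // r0:Add3,r1:-4,r2:Mul2,r3:Add1,r4:5
cycle 8: CDB Mul2=5 // r0:Add3,r1:-4,r2:5,r3:Add1,r4:5
cycle 9: CDB Add1=7 // r0:Add3,r1:-4,r2:5,r3:7,r4:5
cycle 10: CDB Add3=8 // r0:8,r1:-4,r2:5,r3:7,r4:5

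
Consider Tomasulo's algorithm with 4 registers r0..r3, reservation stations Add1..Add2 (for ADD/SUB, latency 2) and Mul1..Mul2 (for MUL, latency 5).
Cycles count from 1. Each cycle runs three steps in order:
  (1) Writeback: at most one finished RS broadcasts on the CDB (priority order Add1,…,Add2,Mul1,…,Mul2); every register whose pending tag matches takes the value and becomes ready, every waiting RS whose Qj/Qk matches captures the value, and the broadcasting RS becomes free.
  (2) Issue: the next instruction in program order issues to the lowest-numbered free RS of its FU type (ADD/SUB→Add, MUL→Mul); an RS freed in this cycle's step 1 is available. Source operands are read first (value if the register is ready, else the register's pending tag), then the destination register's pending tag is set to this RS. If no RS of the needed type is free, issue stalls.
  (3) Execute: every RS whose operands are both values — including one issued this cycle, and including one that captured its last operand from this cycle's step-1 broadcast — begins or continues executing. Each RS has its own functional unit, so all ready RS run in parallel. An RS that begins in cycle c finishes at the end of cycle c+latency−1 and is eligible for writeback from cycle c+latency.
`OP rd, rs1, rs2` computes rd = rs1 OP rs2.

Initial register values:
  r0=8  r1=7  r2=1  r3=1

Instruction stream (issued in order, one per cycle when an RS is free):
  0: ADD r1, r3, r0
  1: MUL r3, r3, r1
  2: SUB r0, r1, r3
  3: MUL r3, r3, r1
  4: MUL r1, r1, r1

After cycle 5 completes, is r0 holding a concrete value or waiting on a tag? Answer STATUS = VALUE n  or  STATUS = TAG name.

c1: issue ADD r1<-Add1 | r0:8,r1:Add1,r2:1,r3:1
c2: issue MUL r3<-Mul1 | r0:8,r1:Add1,r2:1,r3:Mul1
c3: CDB Add1=9; issue SUB r0<-Add1 | r0:Add1,r1:9,r2:1,r3:Mul1
c4: issue MUL r3<-Mul2 | r0:Add1,r1:9,r2:1,r3:Mul2
c5: stall | r0:Add1,r1:9,r2:1,r3:Mul2

STATUS = TAG Add1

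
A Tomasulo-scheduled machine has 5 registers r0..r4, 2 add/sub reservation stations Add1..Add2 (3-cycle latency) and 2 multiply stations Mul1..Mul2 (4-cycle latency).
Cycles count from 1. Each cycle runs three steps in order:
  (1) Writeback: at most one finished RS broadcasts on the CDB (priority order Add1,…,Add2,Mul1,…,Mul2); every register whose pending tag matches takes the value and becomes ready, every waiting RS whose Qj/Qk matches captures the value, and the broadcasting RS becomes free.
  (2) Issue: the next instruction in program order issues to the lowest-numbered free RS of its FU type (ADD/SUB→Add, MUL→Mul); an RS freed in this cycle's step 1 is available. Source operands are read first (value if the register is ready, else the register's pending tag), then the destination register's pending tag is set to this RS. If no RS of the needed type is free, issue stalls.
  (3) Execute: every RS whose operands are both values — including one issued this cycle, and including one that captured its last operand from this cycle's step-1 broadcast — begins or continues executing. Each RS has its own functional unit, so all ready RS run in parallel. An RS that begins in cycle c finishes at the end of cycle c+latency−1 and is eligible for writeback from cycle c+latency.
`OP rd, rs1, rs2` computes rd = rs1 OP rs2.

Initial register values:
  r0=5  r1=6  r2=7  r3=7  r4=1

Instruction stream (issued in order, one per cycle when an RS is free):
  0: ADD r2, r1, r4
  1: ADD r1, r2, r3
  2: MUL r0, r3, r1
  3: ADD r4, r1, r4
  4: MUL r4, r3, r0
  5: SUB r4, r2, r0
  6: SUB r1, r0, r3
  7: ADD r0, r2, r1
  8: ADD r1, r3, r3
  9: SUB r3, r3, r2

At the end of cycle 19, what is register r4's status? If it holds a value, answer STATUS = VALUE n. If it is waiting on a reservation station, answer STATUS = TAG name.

cycle 1: issue ADD r2<-Add1 // r0:5,r1:6,r2:Add1,r3:7,r4:1
cycle 2: issue ADD r1<-Add2 // r0:5,r1:Add2,r2:Add1,r3:7,r4:1
cycle 3: issue MUL r0<-Mul1 // r0:Mul1,r1:Add2,r2:Add1,r3:7,r4:1
cycle 4: CDB Add1=7; issue ADD r4<-Add1 // r0:Mul1,r1:Add2,r2:7,r3:7,r4:Add1
cycle 5: issue MUL r4<-Mul2 // r0:Mul1,r1:Add2,r2:7,r3:7,r4:Mul2
cycle 6: stall // r0:Mul1,r1:Add2,r2:7,r3:7,r4:Mul2
cycle 7: CDB Add2=14; issue SUB r4<-Add2 // r0:Mul1,r1:14,r2:7,r3:7,r4:Add2
cycle 8: stall // r0:Mul1,r1:14,r2:7,r3:7,r4:Add2
cycle 9: stall // r0:Mul1,r1:14,r2:7,r3:7,r4:Add2
cycle 10: CDB Add1=15; issue SUB r1<-Add1 // r0:Mul1,r1:Add1,r2:7,r3:7,r4:Add2
cycle 11: CDB Mul1=98; stall // r0:98,r1:Add1,r2:7,r3:7,r4:Add2
cycle 12: stall // r0:98,r1:Add1,r2:7,r3:7,r4:Add2
cycle 13: stall // r0:98,r1:Add1,r2:7,r3:7,r4:Add2
cycle 14: CDB Add1=91; issue ADD r0<-Add1 // r0:Add1,r1:91,r2:7,r3:7,r4:Add2
cycle 15: CDB Add2=-91; issue ADD r1<-Add2 // r0:Add1,r1:Add2,r2:7,r3:7,r4:-91
cycle 16: CDB Mul2=686; stall // r0:Add1,r1:Add2,r2:7,r3:7,r4:-91
cycle 17: CDB Add1=98; issue SUB r3<-Add1 // r0:98,r1:Add2,r2:7,r3:Add1,r4:-91
cycle 18: CDB Add2=14 // r0:98,r1:14,r2:7,r3:Add1,r4:-91
cycle 19: - // r0:98,r1:14,r2:7,r3:Add1,r4:-91

STATUS = VALUE -91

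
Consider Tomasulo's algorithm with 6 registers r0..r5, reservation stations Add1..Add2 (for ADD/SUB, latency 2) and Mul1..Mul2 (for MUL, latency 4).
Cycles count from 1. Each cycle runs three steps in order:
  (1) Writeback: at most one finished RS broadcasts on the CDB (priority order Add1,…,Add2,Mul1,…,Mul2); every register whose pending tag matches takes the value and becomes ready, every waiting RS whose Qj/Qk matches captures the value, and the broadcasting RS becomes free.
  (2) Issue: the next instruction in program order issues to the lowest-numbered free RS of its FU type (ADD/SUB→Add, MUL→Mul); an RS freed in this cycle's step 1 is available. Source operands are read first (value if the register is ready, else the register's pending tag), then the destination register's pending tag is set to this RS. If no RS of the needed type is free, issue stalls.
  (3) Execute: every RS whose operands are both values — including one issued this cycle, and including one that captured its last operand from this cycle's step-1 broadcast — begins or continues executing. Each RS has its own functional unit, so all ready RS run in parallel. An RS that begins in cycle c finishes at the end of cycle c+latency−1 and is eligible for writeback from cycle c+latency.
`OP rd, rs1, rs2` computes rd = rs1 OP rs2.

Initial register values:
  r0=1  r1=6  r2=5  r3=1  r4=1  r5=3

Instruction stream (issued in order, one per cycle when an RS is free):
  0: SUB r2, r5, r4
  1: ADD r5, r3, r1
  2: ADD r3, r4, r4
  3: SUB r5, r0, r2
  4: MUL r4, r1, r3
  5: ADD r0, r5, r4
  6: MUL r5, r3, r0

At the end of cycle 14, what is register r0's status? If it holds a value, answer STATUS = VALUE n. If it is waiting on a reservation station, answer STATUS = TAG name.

STATUS = VALUE 11

  c1: issue SUB r2<-Add1  regs: r0:1,r1:6,r2:Add1,r3:1,r4:1,r5:3
  c2: issue ADD r5<-Add2  regs: r0:1,r1:6,r2:Add1,r3:1,r4:1,r5:Add2
  c3: CDB Add1=2; issue ADD r3<-Add1  regs: r0:1,r1:6,r2:2,r3:Add1,r4:1,r5:Add2
  c4: CDB Add2=7; issue SUB r5<-Add2  regs: r0:1,r1:6,r2:2,r3:Add1,r4:1,r5:Add2
  c5: CDB Add1=2; issue MUL r4<-Mul1  regs: r0:1,r1:6,r2:2,r3:2,r4:Mul1,r5:Add2
  c6: CDB Add2=-1; issue ADD r0<-Add1  regs: r0:Add1,r1:6,r2:2,r3:2,r4:Mul1,r5:-1
  c7: issue MUL r5<-Mul2  regs: r0:Add1,r1:6,r2:2,r3:2,r4:Mul1,r5:Mul2
  c8: -  regs: r0:Add1,r1:6,r2:2,r3:2,r4:Mul1,r5:Mul2
  c9: CDB Mul1=12  regs: r0:Add1,r1:6,r2:2,r3:2,r4:12,r5:Mul2
  c10: -  regs: r0:Add1,r1:6,r2:2,r3:2,r4:12,r5:Mul2
  c11: CDB Add1=11  regs: r0:11,r1:6,r2:2,r3:2,r4:12,r5:Mul2
  c12: -  regs: r0:11,r1:6,r2:2,r3:2,r4:12,r5:Mul2
  c13: -  regs: r0:11,r1:6,r2:2,r3:2,r4:12,r5:Mul2
  c14: -  regs: r0:11,r1:6,r2:2,r3:2,r4:12,r5:Mul2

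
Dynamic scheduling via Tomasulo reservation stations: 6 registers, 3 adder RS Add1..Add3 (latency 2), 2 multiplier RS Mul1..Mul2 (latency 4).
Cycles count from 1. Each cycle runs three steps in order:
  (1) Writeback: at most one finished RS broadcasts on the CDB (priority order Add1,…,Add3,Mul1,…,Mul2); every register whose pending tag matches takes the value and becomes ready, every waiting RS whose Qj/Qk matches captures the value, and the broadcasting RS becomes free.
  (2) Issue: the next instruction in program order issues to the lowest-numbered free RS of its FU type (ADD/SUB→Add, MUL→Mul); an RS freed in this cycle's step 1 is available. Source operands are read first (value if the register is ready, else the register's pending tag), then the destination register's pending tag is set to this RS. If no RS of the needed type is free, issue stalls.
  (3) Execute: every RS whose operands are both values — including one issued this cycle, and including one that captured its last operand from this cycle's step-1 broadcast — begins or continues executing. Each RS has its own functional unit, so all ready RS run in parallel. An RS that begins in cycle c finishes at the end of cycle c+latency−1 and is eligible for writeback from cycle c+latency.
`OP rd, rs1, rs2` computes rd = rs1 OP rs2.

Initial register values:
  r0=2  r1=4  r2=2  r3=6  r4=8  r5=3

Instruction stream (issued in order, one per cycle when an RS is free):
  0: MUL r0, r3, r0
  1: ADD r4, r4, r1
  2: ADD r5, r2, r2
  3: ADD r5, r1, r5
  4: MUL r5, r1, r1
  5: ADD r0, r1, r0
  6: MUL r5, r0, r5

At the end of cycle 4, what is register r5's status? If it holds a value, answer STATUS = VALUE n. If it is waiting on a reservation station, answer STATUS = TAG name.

STATUS = TAG Add1

c1: issue MUL r0<-Mul1 | r0:Mul1,r1:4,r2:2,r3:6,r4:8,r5:3
c2: issue ADD r4<-Add1 | r0:Mul1,r1:4,r2:2,r3:6,r4:Add1,r5:3
c3: issue ADD r5<-Add2 | r0:Mul1,r1:4,r2:2,r3:6,r4:Add1,r5:Add2
c4: CDB Add1=12; issue ADD r5<-Add1 | r0:Mul1,r1:4,r2:2,r3:6,r4:12,r5:Add1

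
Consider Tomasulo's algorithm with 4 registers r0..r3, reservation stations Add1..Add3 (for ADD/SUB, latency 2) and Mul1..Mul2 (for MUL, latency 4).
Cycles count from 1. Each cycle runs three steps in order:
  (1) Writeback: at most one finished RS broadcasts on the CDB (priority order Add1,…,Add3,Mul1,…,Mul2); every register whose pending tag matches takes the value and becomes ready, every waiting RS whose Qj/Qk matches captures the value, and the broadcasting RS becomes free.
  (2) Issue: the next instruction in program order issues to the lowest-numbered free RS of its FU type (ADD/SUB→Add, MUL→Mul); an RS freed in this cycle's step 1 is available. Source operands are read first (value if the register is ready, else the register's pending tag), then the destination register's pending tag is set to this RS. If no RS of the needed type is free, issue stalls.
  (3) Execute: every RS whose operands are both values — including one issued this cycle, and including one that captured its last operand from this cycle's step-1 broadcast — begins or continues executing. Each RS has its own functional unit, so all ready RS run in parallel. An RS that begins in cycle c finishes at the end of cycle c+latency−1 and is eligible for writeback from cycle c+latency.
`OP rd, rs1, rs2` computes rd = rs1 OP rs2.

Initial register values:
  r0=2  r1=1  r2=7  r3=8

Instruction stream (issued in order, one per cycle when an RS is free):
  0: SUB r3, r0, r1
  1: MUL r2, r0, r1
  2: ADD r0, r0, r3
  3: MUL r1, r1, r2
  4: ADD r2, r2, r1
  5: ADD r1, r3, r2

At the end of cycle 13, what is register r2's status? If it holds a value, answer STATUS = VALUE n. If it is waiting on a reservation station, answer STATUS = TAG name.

  c1: issue SUB r3<-Add1  regs: r0:2,r1:1,r2:7,r3:Add1
  c2: issue MUL r2<-Mul1  regs: r0:2,r1:1,r2:Mul1,r3:Add1
  c3: CDB Add1=1; issue ADD r0<-Add1  regs: r0:Add1,r1:1,r2:Mul1,r3:1
  c4: issue MUL r1<-Mul2  regs: r0:Add1,r1:Mul2,r2:Mul1,r3:1
  c5: CDB Add1=3; issue ADD r2<-Add1  regs: r0:3,r1:Mul2,r2:Add1,r3:1
  c6: CDB Mul1=2; issue ADD r1<-Add2  regs: r0:3,r1:Add2,r2:Add1,r3:1
  c7: -  regs: r0:3,r1:Add2,r2:Add1,r3:1
  c8: -  regs: r0:3,r1:Add2,r2:Add1,r3:1
  c9: -  regs: r0:3,r1:Add2,r2:Add1,r3:1
  c10: CDB Mul2=2  regs: r0:3,r1:Add2,r2:Add1,r3:1
  c11: -  regs: r0:3,r1:Add2,r2:Add1,r3:1
  c12: CDB Add1=4  regs: r0:3,r1:Add2,r2:4,r3:1
  c13: -  regs: r0:3,r1:Add2,r2:4,r3:1

STATUS = VALUE 4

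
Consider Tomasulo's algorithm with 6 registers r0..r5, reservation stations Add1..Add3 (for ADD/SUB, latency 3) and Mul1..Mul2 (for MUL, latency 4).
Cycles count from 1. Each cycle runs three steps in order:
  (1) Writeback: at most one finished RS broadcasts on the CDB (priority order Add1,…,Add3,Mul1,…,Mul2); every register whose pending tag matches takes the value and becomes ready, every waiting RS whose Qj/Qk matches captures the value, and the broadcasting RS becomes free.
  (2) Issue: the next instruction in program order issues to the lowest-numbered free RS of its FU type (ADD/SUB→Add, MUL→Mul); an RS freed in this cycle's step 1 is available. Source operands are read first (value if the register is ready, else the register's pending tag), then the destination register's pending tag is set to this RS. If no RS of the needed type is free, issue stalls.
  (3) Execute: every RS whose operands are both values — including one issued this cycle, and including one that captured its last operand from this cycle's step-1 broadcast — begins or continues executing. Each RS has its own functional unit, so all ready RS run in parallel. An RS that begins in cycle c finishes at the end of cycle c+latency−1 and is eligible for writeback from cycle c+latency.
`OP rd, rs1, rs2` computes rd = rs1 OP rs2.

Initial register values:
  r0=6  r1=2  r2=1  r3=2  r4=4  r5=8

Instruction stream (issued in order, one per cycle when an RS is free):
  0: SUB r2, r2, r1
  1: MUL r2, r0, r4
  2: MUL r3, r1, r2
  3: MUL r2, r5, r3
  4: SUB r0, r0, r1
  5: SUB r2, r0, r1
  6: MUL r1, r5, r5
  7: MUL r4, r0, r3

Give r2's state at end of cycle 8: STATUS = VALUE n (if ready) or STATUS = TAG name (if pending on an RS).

STATUS = TAG Add2

cycle 1: issue SUB r2<-Add1 // r0:6,r1:2,r2:Add1,r3:2,r4:4,r5:8
cycle 2: issue MUL r2<-Mul1 // r0:6,r1:2,r2:Mul1,r3:2,r4:4,r5:8
cycle 3: issue MUL r3<-Mul2 // r0:6,r1:2,r2:Mul1,r3:Mul2,r4:4,r5:8
cycle 4: CDB Add1=-1; stall // r0:6,r1:2,r2:Mul1,r3:Mul2,r4:4,r5:8
cycle 5: stall // r0:6,r1:2,r2:Mul1,r3:Mul2,r4:4,r5:8
cycle 6: CDB Mul1=24; issue MUL r2<-Mul1 // r0:6,r1:2,r2:Mul1,r3:Mul2,r4:4,r5:8
cycle 7: issue SUB r0<-Add1 // r0:Add1,r1:2,r2:Mul1,r3:Mul2,r4:4,r5:8
cycle 8: issue SUB r2<-Add2 // r0:Add1,r1:2,r2:Add2,r3:Mul2,r4:4,r5:8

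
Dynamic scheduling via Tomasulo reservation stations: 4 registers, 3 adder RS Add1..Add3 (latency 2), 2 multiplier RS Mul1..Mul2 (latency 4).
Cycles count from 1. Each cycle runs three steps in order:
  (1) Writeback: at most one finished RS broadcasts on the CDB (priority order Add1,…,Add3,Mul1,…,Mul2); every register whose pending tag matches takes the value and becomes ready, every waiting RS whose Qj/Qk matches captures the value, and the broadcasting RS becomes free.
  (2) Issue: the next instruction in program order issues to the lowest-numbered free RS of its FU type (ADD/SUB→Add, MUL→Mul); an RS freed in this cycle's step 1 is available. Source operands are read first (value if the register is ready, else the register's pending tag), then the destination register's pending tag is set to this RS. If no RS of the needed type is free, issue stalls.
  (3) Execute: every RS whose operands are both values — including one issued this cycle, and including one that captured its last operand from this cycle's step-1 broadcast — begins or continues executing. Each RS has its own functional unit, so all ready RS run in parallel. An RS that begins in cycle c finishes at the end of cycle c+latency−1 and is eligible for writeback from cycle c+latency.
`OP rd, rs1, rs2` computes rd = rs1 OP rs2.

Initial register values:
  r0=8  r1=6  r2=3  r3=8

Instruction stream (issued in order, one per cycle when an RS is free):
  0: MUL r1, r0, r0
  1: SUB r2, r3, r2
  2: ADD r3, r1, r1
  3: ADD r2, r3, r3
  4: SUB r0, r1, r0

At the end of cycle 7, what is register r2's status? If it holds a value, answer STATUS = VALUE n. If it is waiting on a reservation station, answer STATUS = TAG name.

STATUS = TAG Add1

c1: issue MUL r1<-Mul1 | r0:8,r1:Mul1,r2:3,r3:8
c2: issue SUB r2<-Add1 | r0:8,r1:Mul1,r2:Add1,r3:8
c3: issue ADD r3<-Add2 | r0:8,r1:Mul1,r2:Add1,r3:Add2
c4: CDB Add1=5; issue ADD r2<-Add1 | r0:8,r1:Mul1,r2:Add1,r3:Add2
c5: CDB Mul1=64; issue SUB r0<-Add3 | r0:Add3,r1:64,r2:Add1,r3:Add2
c6: - | r0:Add3,r1:64,r2:Add1,r3:Add2
c7: CDB Add2=128 | r0:Add3,r1:64,r2:Add1,r3:128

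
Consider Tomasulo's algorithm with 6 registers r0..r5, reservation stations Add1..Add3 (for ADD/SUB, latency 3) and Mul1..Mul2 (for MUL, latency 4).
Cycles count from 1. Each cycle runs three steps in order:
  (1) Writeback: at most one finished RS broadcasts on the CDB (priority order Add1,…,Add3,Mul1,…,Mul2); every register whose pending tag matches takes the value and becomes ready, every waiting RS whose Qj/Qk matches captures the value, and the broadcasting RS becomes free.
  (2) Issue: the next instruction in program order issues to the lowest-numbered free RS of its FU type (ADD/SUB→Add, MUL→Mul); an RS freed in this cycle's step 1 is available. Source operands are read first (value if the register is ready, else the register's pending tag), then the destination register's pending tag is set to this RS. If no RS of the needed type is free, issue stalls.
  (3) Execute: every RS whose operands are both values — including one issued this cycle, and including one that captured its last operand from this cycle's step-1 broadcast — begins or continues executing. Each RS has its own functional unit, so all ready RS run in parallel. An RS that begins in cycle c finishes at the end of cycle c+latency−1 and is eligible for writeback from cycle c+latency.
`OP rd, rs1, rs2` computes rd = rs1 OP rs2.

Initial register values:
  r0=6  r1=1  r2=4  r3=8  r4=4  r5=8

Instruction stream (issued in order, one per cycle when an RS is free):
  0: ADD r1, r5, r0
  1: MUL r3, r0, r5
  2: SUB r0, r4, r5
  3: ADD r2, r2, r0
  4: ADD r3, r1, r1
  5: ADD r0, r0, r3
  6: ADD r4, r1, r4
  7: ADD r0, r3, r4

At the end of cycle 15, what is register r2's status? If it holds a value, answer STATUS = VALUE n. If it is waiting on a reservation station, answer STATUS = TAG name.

cycle 1: issue ADD r1<-Add1 // r0:6,r1:Add1,r2:4,r3:8,r4:4,r5:8
cycle 2: issue MUL r3<-Mul1 // r0:6,r1:Add1,r2:4,r3:Mul1,r4:4,r5:8
cycle 3: issue SUB r0<-Add2 // r0:Add2,r1:Add1,r2:4,r3:Mul1,r4:4,r5:8
cycle 4: CDB Add1=14; issue ADD r2<-Add1 // r0:Add2,r1:14,r2:Add1,r3:Mul1,r4:4,r5:8
cycle 5: issue ADD r3<-Add3 // r0:Add2,r1:14,r2:Add1,r3:Add3,r4:4,r5:8
cycle 6: CDB Add2=-4; issue ADD r0<-Add2 // r0:Add2,r1:14,r2:Add1,r3:Add3,r4:4,r5:8
cycle 7: CDB Mul1=48; stall // r0:Add2,r1:14,r2:Add1,r3:Add3,r4:4,r5:8
cycle 8: CDB Add3=28; issue ADD r4<-Add3 // r0:Add2,r1:14,r2:Add1,r3:28,r4:Add3,r5:8
cycle 9: CDB Add1=0; issue ADD r0<-Add1 // r0:Add1,r1:14,r2:0,r3:28,r4:Add3,r5:8
cycle 10: - // r0:Add1,r1:14,r2:0,r3:28,r4:Add3,r5:8
cycle 11: CDB Add2=24 // r0:Add1,r1:14,r2:0,r3:28,r4:Add3,r5:8
cycle 12: CDB Add3=18 // r0:Add1,r1:14,r2:0,r3:28,r4:18,r5:8
cycle 13: - // r0:Add1,r1:14,r2:0,r3:28,r4:18,r5:8
cycle 14: - // r0:Add1,r1:14,r2:0,r3:28,r4:18,r5:8
cycle 15: CDB Add1=46 // r0:46,r1:14,r2:0,r3:28,r4:18,r5:8

STATUS = VALUE 0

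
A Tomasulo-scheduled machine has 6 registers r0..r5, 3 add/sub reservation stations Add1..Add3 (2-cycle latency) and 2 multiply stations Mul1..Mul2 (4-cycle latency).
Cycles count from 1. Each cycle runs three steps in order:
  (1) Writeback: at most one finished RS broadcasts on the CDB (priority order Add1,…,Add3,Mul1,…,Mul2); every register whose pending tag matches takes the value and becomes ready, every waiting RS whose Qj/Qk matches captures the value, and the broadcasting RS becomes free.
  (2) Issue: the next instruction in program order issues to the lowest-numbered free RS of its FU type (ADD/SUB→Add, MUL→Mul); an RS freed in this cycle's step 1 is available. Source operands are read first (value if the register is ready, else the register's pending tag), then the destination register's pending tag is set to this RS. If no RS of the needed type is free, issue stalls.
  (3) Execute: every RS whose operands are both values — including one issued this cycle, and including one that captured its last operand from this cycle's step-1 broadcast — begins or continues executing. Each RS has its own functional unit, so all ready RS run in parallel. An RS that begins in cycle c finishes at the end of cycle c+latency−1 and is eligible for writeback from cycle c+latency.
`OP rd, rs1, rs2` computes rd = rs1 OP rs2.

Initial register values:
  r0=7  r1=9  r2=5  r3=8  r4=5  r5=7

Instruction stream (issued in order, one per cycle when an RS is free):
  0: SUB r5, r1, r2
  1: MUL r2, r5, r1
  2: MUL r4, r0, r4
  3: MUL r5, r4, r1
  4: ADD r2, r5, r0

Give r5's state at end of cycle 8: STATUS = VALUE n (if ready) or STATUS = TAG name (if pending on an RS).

  c1: issue SUB r5<-Add1  regs: r0:7,r1:9,r2:5,r3:8,r4:5,r5:Add1
  c2: issue MUL r2<-Mul1  regs: r0:7,r1:9,r2:Mul1,r3:8,r4:5,r5:Add1
  c3: CDB Add1=4; issue MUL r4<-Mul2  regs: r0:7,r1:9,r2:Mul1,r3:8,r4:Mul2,r5:4
  c4: stall  regs: r0:7,r1:9,r2:Mul1,r3:8,r4:Mul2,r5:4
  c5: stall  regs: r0:7,r1:9,r2:Mul1,r3:8,r4:Mul2,r5:4
  c6: stall  regs: r0:7,r1:9,r2:Mul1,r3:8,r4:Mul2,r5:4
  c7: CDB Mul1=36; issue MUL r5<-Mul1  regs: r0:7,r1:9,r2:36,r3:8,r4:Mul2,r5:Mul1
  c8: CDB Mul2=35; issue ADD r2<-Add1  regs: r0:7,r1:9,r2:Add1,r3:8,r4:35,r5:Mul1

STATUS = TAG Mul1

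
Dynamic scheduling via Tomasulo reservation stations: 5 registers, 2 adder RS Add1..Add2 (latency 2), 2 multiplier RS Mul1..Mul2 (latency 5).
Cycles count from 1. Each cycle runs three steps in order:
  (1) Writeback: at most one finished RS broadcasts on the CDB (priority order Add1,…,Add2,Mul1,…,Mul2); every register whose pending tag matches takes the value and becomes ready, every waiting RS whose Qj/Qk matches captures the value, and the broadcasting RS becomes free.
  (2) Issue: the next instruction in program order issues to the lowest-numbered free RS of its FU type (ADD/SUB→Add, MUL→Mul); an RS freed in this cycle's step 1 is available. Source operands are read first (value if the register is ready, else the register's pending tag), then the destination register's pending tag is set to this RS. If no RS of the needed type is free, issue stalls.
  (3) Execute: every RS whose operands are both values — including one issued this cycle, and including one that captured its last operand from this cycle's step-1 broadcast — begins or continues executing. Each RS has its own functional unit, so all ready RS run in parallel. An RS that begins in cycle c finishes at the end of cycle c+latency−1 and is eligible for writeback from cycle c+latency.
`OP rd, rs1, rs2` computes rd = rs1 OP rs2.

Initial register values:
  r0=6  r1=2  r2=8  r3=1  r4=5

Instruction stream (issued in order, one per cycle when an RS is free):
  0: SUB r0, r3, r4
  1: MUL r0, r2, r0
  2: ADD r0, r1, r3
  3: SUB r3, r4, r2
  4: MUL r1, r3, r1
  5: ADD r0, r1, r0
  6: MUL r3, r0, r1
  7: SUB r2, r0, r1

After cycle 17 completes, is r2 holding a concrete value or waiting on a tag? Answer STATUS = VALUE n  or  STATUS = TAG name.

c1: issue SUB r0<-Add1 | r0:Add1,r1:2,r2:8,r3:1,r4:5
c2: issue MUL r0<-Mul1 | r0:Mul1,r1:2,r2:8,r3:1,r4:5
c3: CDB Add1=-4; issue ADD r0<-Add1 | r0:Add1,r1:2,r2:8,r3:1,r4:5
c4: issue SUB r3<-Add2 | r0:Add1,r1:2,r2:8,r3:Add2,r4:5
c5: CDB Add1=3; issue MUL r1<-Mul2 | r0:3,r1:Mul2,r2:8,r3:Add2,r4:5
c6: CDB Add2=-3; issue ADD r0<-Add1 | r0:Add1,r1:Mul2,r2:8,r3:-3,r4:5
c7: stall | r0:Add1,r1:Mul2,r2:8,r3:-3,r4:5
c8: CDB Mul1=-32; issue MUL r3<-Mul1 | r0:Add1,r1:Mul2,r2:8,r3:Mul1,r4:5
c9: issue SUB r2<-Add2 | r0:Add1,r1:Mul2,r2:Add2,r3:Mul1,r4:5
c10: - | r0:Add1,r1:Mul2,r2:Add2,r3:Mul1,r4:5
c11: CDB Mul2=-6 | r0:Add1,r1:-6,r2:Add2,r3:Mul1,r4:5
c12: - | r0:Add1,r1:-6,r2:Add2,r3:Mul1,r4:5
c13: CDB Add1=-3 | r0:-3,r1:-6,r2:Add2,r3:Mul1,r4:5
c14: - | r0:-3,r1:-6,r2:Add2,r3:Mul1,r4:5
c15: CDB Add2=3 | r0:-3,r1:-6,r2:3,r3:Mul1,r4:5
c16: - | r0:-3,r1:-6,r2:3,r3:Mul1,r4:5
c17: - | r0:-3,r1:-6,r2:3,r3:Mul1,r4:5

STATUS = VALUE 3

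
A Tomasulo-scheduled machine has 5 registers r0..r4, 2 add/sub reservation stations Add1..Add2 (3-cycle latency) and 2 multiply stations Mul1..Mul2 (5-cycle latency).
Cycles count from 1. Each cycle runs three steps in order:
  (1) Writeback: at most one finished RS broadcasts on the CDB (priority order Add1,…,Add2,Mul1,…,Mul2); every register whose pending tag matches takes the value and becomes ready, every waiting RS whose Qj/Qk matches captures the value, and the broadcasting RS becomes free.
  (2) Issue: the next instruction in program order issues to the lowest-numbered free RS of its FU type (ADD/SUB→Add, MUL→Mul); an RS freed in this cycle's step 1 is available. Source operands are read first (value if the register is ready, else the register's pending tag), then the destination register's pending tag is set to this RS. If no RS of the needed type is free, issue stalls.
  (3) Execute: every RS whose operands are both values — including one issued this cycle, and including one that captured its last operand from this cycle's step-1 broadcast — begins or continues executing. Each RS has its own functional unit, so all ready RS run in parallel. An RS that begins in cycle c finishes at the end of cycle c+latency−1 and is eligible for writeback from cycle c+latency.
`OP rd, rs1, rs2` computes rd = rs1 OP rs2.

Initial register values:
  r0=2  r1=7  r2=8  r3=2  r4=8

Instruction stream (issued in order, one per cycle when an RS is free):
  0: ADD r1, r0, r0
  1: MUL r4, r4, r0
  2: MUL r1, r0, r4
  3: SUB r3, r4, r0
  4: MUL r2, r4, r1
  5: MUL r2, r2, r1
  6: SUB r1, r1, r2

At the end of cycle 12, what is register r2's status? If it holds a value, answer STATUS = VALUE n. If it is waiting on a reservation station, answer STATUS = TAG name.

STATUS = TAG Mul2

c1: issue ADD r1<-Add1 | r0:2,r1:Add1,r2:8,r3:2,r4:8
c2: issue MUL r4<-Mul1 | r0:2,r1:Add1,r2:8,r3:2,r4:Mul1
c3: issue MUL r1<-Mul2 | r0:2,r1:Mul2,r2:8,r3:2,r4:Mul1
c4: CDB Add1=4; issue SUB r3<-Add1 | r0:2,r1:Mul2,r2:8,r3:Add1,r4:Mul1
c5: stall | r0:2,r1:Mul2,r2:8,r3:Add1,r4:Mul1
c6: stall | r0:2,r1:Mul2,r2:8,r3:Add1,r4:Mul1
c7: CDB Mul1=16; issue MUL r2<-Mul1 | r0:2,r1:Mul2,r2:Mul1,r3:Add1,r4:16
c8: stall | r0:2,r1:Mul2,r2:Mul1,r3:Add1,r4:16
c9: stall | r0:2,r1:Mul2,r2:Mul1,r3:Add1,r4:16
c10: CDB Add1=14; stall | r0:2,r1:Mul2,r2:Mul1,r3:14,r4:16
c11: stall | r0:2,r1:Mul2,r2:Mul1,r3:14,r4:16
c12: CDB Mul2=32; issue MUL r2<-Mul2 | r0:2,r1:32,r2:Mul2,r3:14,r4:16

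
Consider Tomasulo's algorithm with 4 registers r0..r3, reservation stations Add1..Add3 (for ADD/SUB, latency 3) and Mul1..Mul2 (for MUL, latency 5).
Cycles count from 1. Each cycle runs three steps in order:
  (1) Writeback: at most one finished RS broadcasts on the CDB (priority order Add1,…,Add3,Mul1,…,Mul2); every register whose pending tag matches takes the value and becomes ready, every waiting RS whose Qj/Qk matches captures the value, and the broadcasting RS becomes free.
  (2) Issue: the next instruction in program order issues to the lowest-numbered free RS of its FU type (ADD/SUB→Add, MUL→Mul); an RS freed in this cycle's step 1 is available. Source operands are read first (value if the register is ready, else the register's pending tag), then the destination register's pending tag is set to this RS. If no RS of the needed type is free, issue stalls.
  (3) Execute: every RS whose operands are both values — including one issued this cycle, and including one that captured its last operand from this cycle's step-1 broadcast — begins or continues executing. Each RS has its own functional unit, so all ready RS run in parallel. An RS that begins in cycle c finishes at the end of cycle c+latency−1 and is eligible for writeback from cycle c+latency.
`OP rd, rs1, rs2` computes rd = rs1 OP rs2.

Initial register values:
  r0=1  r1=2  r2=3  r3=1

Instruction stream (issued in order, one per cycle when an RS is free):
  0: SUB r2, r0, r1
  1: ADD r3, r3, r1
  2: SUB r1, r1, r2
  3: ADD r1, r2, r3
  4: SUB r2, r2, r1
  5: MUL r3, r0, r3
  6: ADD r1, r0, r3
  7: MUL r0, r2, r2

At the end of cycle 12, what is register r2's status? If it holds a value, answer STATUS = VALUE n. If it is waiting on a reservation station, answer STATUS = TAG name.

STATUS = VALUE -3

cycle 1: issue SUB r2<-Add1 // r0:1,r1:2,r2:Add1,r3:1
cycle 2: issue ADD r3<-Add2 // r0:1,r1:2,r2:Add1,r3:Add2
cycle 3: issue SUB r1<-Add3 // r0:1,r1:Add3,r2:Add1,r3:Add2
cycle 4: CDB Add1=-1; issue ADD r1<-Add1 // r0:1,r1:Add1,r2:-1,r3:Add2
cycle 5: CDB Add2=3; issue SUB r2<-Add2 // r0:1,r1:Add1,r2:Add2,r3:3
cycle 6: issue MUL r3<-Mul1 // r0:1,r1:Add1,r2:Add2,r3:Mul1
cycle 7: CDB Add3=3; issue ADD r1<-Add3 // r0:1,r1:Add3,r2:Add2,r3:Mul1
cycle 8: CDB Add1=2; issue MUL r0<-Mul2 // r0:Mul2,r1:Add3,r2:Add2,r3:Mul1
cycle 9: - // r0:Mul2,r1:Add3,r2:Add2,r3:Mul1
cycle 10: - // r0:Mul2,r1:Add3,r2:Add2,r3:Mul1
cycle 11: CDB Add2=-3 // r0:Mul2,r1:Add3,r2:-3,r3:Mul1
cycle 12: CDB Mul1=3 // r0:Mul2,r1:Add3,r2:-3,r3:3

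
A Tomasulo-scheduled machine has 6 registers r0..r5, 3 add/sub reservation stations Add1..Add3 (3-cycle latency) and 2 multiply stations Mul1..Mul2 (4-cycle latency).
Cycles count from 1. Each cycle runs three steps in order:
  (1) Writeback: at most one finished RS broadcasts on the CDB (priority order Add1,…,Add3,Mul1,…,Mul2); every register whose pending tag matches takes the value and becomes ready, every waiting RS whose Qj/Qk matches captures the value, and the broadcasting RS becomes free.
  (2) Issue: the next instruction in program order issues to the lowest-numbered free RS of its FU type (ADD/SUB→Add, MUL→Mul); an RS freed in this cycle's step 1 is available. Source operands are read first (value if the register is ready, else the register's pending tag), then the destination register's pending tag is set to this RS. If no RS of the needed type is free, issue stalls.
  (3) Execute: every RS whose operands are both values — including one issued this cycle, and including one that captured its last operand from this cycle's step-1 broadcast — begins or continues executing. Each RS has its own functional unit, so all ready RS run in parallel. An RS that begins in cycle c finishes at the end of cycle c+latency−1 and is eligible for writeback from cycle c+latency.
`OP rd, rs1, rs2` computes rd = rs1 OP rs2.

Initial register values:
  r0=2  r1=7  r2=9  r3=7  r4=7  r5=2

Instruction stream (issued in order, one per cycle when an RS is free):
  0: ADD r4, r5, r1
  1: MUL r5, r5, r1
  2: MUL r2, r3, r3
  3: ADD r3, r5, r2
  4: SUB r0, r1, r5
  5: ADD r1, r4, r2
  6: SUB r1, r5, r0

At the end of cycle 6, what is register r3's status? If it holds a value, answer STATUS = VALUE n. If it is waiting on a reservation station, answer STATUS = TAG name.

c1: issue ADD r4<-Add1 | r0:2,r1:7,r2:9,r3:7,r4:Add1,r5:2
c2: issue MUL r5<-Mul1 | r0:2,r1:7,r2:9,r3:7,r4:Add1,r5:Mul1
c3: issue MUL r2<-Mul2 | r0:2,r1:7,r2:Mul2,r3:7,r4:Add1,r5:Mul1
c4: CDB Add1=9; issue ADD r3<-Add1 | r0:2,r1:7,r2:Mul2,r3:Add1,r4:9,r5:Mul1
c5: issue SUB r0<-Add2 | r0:Add2,r1:7,r2:Mul2,r3:Add1,r4:9,r5:Mul1
c6: CDB Mul1=14; issue ADD r1<-Add3 | r0:Add2,r1:Add3,r2:Mul2,r3:Add1,r4:9,r5:14

STATUS = TAG Add1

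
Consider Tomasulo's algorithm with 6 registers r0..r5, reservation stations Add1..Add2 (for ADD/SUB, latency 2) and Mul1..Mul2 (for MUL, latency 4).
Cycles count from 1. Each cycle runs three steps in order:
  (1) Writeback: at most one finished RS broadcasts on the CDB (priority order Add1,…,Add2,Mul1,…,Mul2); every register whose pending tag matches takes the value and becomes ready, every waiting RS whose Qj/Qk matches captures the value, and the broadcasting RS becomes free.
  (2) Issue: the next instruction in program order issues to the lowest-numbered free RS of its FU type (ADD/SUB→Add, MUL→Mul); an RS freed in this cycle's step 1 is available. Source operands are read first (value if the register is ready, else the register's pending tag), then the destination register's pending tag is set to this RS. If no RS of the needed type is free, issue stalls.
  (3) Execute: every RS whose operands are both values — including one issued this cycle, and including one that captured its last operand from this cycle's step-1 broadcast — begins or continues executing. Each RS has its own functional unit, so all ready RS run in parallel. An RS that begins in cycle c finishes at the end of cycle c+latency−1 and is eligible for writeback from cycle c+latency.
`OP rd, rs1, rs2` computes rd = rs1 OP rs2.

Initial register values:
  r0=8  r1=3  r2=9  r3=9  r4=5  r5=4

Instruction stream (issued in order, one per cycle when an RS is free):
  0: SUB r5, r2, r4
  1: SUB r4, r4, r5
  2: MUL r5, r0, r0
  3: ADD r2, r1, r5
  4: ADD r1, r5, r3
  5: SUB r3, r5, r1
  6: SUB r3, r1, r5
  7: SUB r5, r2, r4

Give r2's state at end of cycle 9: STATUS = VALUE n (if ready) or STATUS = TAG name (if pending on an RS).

  c1: issue SUB r5<-Add1  regs: r0:8,r1:3,r2:9,r3:9,r4:5,r5:Add1
  c2: issue SUB r4<-Add2  regs: r0:8,r1:3,r2:9,r3:9,r4:Add2,r5:Add1
  c3: CDB Add1=4; issue MUL r5<-Mul1  regs: r0:8,r1:3,r2:9,r3:9,r4:Add2,r5:Mul1
  c4: issue ADD r2<-Add1  regs: r0:8,r1:3,r2:Add1,r3:9,r4:Add2,r5:Mul1
  c5: CDB Add2=1; issue ADD r1<-Add2  regs: r0:8,r1:Add2,r2:Add1,r3:9,r4:1,r5:Mul1
  c6: stall  regs: r0:8,r1:Add2,r2:Add1,r3:9,r4:1,r5:Mul1
  c7: CDB Mul1=64; stall  regs: r0:8,r1:Add2,r2:Add1,r3:9,r4:1,r5:64
  c8: stall  regs: r0:8,r1:Add2,r2:Add1,r3:9,r4:1,r5:64
  c9: CDB Add1=67; issue SUB r3<-Add1  regs: r0:8,r1:Add2,r2:67,r3:Add1,r4:1,r5:64

STATUS = VALUE 67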